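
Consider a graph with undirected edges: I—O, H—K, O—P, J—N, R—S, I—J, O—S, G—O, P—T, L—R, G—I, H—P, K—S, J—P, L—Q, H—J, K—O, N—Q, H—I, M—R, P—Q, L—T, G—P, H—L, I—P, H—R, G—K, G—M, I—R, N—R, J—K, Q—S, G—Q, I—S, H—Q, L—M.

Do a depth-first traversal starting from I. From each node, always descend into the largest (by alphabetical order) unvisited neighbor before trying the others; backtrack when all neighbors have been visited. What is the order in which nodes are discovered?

Visit I
I → S
S → R
R → N
N → Q
Q → P
P → T
T → L
L → M
M → G
G → O
O → K
K → J
J → H

I → S → R → N → Q → P → T → L → M → G → O → K → J → H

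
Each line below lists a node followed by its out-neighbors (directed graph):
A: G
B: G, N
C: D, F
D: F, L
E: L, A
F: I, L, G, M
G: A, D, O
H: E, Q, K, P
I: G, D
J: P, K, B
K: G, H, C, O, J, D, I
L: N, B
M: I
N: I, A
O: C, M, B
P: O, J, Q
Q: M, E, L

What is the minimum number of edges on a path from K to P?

2

Level 0: K
Level 1: C, D, G, H, I, J, O
Level 2: A, B, E, F, L, M, P, Q
Level 3: N
P first appears at level 2.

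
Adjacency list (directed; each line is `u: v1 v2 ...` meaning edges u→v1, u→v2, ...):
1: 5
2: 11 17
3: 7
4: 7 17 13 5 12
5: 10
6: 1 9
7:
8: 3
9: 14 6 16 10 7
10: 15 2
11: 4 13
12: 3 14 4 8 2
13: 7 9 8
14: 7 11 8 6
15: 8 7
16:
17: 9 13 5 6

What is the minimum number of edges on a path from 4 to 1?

3

Level 0: 4
Level 1: 5, 7, 12, 13, 17
Level 2: 2, 3, 6, 8, 9, 10, 14
Level 3: 1, 11, 15, 16
1 first appears at level 3.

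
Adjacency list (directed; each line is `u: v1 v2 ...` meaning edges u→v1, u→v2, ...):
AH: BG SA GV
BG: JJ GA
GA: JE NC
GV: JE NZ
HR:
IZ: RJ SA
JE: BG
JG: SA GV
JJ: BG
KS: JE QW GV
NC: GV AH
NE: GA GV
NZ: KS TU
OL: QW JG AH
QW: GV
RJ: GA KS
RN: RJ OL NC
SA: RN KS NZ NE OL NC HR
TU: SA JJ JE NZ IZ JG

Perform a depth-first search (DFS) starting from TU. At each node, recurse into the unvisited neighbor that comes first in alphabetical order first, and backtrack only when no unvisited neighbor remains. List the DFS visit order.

TU → IZ → RJ → GA → JE → BG → JJ → NC → AH → GV → NZ → KS → QW → SA → HR → NE → OL → JG → RN

Visit TU
TU → IZ
IZ → RJ
RJ → GA
GA → JE
JE → BG
BG → JJ
GA → NC
NC → AH
AH → GV
GV → NZ
NZ → KS
KS → QW
AH → SA
SA → HR
SA → NE
SA → OL
OL → JG
SA → RN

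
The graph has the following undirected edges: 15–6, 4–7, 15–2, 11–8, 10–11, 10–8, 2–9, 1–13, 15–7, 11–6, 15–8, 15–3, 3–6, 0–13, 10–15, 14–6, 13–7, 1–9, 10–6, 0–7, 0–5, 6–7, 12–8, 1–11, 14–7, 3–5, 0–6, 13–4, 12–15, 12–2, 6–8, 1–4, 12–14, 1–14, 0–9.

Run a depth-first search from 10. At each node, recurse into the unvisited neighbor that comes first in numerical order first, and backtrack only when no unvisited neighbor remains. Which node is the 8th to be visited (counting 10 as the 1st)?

Visit 10
10 → 6
6 → 0
0 → 5
5 → 3
3 → 15
15 → 2
2 → 9
9 → 1
1 → 4
4 → 7
7 → 13
7 → 14
14 → 12
12 → 8
8 → 11

Visit order: 10, 6, 0, 5, 3, 15, 2, 9, 1, 4, 7, 13, 14, 12, 8, 11

9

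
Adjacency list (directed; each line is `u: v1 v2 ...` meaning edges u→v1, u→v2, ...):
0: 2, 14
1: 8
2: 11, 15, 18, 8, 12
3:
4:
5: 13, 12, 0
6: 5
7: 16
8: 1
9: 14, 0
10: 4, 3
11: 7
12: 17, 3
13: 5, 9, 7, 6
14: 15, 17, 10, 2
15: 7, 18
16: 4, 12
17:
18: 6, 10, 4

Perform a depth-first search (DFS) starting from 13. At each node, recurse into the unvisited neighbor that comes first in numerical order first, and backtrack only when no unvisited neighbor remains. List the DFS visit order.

Visit 13
13 → 5
5 → 0
0 → 2
2 → 8
8 → 1
2 → 11
11 → 7
7 → 16
16 → 4
16 → 12
12 → 3
12 → 17
2 → 15
15 → 18
18 → 6
18 → 10
0 → 14
13 → 9

13, 5, 0, 2, 8, 1, 11, 7, 16, 4, 12, 3, 17, 15, 18, 6, 10, 14, 9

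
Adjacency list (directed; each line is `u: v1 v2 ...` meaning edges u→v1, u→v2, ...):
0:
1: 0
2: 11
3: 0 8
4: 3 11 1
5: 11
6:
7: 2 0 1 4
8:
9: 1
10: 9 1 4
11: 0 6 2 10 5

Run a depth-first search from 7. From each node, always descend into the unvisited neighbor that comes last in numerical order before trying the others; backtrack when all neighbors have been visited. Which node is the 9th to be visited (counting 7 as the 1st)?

Visit 7
7 → 4
4 → 11
11 → 10
10 → 9
9 → 1
1 → 0
11 → 6
11 → 5
11 → 2
4 → 3
3 → 8

Visit order: 7, 4, 11, 10, 9, 1, 0, 6, 5, 2, 3, 8

5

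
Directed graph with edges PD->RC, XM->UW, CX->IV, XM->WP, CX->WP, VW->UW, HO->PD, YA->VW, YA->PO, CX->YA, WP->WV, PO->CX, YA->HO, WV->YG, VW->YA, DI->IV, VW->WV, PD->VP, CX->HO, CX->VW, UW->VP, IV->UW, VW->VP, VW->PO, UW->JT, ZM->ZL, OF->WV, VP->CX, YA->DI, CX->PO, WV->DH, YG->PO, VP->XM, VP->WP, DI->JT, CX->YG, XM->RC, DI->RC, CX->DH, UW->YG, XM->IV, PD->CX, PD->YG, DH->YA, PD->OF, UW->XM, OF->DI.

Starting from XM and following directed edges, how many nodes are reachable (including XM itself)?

18

BFS from XM visits: XM, WP, UW, RC, IV, WV, YG, VP, JT, DH, PO, CX, YA, VW, HO, DI, PD, OF
Reachable nodes: 18 of 20 total.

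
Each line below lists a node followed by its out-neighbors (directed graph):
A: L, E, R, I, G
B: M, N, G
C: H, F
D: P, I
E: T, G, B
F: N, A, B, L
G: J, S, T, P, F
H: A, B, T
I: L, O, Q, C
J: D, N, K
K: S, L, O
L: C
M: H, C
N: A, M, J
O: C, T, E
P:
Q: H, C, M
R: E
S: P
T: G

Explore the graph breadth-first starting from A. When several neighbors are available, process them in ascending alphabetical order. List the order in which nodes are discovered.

A, E, G, I, L, R, B, T, F, J, P, S, C, O, Q, M, N, D, K, H

Visit A; enqueue E, G, I, L, R → queue [E, G, I, L, R]
Visit E; enqueue B, T → queue [G, I, L, R, B, T]
Visit G; enqueue F, J, P, S → queue [I, L, R, B, T, F, J, P, S]
Visit I; enqueue C, O, Q → queue [L, R, B, T, F, J, P, S, C, O, Q]
Visit L → queue [R, B, T, F, J, P, S, C, O, Q]
Visit R → queue [B, T, F, J, P, S, C, O, Q]
Visit B; enqueue M, N → queue [T, F, J, P, S, C, O, Q, M, N]
Visit T → queue [F, J, P, S, C, O, Q, M, N]
Visit F → queue [J, P, S, C, O, Q, M, N]
Visit J; enqueue D, K → queue [P, S, C, O, Q, M, N, D, K]
Visit P → queue [S, C, O, Q, M, N, D, K]
Visit S → queue [C, O, Q, M, N, D, K]
Visit C; enqueue H → queue [O, Q, M, N, D, K, H]
Visit O → queue [Q, M, N, D, K, H]
Visit Q → queue [M, N, D, K, H]
Visit M → queue [N, D, K, H]
Visit N → queue [D, K, H]
Visit D → queue [K, H]
Visit K → queue [H]
Visit H → queue []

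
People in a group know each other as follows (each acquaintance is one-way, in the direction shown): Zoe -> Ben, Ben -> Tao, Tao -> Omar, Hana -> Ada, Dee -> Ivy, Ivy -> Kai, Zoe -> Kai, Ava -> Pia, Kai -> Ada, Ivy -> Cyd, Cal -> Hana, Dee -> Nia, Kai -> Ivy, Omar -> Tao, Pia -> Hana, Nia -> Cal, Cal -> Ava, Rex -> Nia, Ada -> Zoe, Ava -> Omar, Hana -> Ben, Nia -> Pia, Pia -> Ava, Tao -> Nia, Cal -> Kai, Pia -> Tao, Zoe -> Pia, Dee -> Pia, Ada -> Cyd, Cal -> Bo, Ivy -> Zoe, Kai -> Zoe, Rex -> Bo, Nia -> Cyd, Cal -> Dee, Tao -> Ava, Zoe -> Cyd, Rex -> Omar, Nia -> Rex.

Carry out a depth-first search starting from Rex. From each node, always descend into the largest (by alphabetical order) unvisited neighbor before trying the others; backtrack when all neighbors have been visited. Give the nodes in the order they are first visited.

Visit Rex
Rex → Omar
Omar → Tao
Tao → Nia
Nia → Pia
Pia → Hana
Hana → Ben
Hana → Ada
Ada → Zoe
Zoe → Kai
Kai → Ivy
Ivy → Cyd
Pia → Ava
Nia → Cal
Cal → Dee
Cal → Bo

Rex -> Omar -> Tao -> Nia -> Pia -> Hana -> Ben -> Ada -> Zoe -> Kai -> Ivy -> Cyd -> Ava -> Cal -> Dee -> Bo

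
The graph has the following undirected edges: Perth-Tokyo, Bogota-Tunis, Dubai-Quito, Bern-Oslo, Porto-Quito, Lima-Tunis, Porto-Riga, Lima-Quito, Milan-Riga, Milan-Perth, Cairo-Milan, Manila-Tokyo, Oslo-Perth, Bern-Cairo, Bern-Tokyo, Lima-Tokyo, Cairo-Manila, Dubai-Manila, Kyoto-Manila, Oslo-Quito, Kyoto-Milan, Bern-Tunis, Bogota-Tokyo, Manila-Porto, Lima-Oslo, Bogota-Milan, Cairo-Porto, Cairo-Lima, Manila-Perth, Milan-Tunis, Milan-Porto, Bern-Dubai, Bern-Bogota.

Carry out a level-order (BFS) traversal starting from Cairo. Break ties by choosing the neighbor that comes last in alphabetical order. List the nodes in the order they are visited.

Cairo → Porto → Milan → Manila → Lima → Bern → Riga → Quito → Tunis → Perth → Kyoto → Bogota → Tokyo → Dubai → Oslo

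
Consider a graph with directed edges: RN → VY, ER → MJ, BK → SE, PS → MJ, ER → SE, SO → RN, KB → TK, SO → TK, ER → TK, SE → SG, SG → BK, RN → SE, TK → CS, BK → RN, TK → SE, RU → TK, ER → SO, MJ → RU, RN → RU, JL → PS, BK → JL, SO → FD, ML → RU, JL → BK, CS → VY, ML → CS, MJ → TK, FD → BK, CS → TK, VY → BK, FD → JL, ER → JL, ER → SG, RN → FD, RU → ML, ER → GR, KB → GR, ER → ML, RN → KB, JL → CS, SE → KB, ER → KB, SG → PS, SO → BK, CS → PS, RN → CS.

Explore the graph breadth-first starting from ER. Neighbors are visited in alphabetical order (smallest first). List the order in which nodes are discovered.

Visit ER; enqueue GR, JL, KB, MJ, ML, SE, SG, SO, TK → queue [GR, JL, KB, MJ, ML, SE, SG, SO, TK]
Visit GR → queue [JL, KB, MJ, ML, SE, SG, SO, TK]
Visit JL; enqueue BK, CS, PS → queue [KB, MJ, ML, SE, SG, SO, TK, BK, CS, PS]
Visit KB → queue [MJ, ML, SE, SG, SO, TK, BK, CS, PS]
Visit MJ; enqueue RU → queue [ML, SE, SG, SO, TK, BK, CS, PS, RU]
Visit ML → queue [SE, SG, SO, TK, BK, CS, PS, RU]
Visit SE → queue [SG, SO, TK, BK, CS, PS, RU]
Visit SG → queue [SO, TK, BK, CS, PS, RU]
Visit SO; enqueue FD, RN → queue [TK, BK, CS, PS, RU, FD, RN]
Visit TK → queue [BK, CS, PS, RU, FD, RN]
Visit BK → queue [CS, PS, RU, FD, RN]
Visit CS; enqueue VY → queue [PS, RU, FD, RN, VY]
Visit PS → queue [RU, FD, RN, VY]
Visit RU → queue [FD, RN, VY]
Visit FD → queue [RN, VY]
Visit RN → queue [VY]
Visit VY → queue []

ER, GR, JL, KB, MJ, ML, SE, SG, SO, TK, BK, CS, PS, RU, FD, RN, VY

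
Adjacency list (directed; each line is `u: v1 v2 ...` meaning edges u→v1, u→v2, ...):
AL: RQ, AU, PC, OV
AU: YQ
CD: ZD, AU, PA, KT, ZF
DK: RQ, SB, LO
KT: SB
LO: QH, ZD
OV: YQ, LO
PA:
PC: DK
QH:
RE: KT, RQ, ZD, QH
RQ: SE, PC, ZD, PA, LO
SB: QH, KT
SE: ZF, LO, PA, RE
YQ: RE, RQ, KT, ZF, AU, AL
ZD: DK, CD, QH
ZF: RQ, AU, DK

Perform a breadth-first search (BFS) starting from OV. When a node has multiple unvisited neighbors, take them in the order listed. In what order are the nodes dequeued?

OV → YQ → LO → RE → RQ → KT → ZF → AU → AL → QH → ZD → SE → PC → PA → SB → DK → CD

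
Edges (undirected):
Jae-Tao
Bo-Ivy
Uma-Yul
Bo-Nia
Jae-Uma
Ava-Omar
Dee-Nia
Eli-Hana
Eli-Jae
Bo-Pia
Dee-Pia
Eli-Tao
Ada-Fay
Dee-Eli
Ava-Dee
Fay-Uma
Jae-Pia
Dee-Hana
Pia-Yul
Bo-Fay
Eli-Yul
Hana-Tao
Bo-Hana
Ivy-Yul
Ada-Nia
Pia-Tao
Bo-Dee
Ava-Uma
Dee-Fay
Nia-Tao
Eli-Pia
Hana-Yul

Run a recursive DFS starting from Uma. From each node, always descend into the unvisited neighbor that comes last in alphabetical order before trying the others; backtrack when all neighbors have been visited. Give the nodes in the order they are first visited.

Uma, Yul, Pia, Tao, Nia, Dee, Hana, Eli, Jae, Bo, Ivy, Fay, Ada, Ava, Omar

Visit Uma
Uma → Yul
Yul → Pia
Pia → Tao
Tao → Nia
Nia → Dee
Dee → Hana
Hana → Eli
Eli → Jae
Hana → Bo
Bo → Ivy
Bo → Fay
Fay → Ada
Dee → Ava
Ava → Omar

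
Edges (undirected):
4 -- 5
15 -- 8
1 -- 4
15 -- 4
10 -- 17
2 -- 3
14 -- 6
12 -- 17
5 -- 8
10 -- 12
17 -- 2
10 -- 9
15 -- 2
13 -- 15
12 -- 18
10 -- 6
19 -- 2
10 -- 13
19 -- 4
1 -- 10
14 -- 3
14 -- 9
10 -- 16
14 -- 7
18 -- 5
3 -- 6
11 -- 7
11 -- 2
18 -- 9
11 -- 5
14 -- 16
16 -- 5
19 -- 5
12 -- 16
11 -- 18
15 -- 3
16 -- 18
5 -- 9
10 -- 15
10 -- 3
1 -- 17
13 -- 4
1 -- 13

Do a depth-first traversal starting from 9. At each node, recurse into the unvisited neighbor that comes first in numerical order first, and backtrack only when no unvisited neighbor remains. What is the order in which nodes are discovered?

Visit 9
9 → 5
5 → 4
4 → 1
1 → 10
10 → 3
3 → 2
2 → 11
11 → 7
7 → 14
14 → 6
14 → 16
16 → 12
12 → 17
12 → 18
2 → 15
15 → 8
15 → 13
2 → 19

9 → 5 → 4 → 1 → 10 → 3 → 2 → 11 → 7 → 14 → 6 → 16 → 12 → 17 → 18 → 15 → 8 → 13 → 19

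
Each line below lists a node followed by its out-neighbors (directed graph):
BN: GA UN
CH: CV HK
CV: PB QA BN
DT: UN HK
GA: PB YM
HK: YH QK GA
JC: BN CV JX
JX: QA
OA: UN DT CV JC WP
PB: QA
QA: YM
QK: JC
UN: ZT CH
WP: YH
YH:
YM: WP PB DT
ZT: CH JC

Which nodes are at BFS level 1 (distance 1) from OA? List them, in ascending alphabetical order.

Level 0: OA
Level 1: CV, DT, JC, UN, WP
Level 2: BN, CH, HK, JX, PB, QA, YH, ZT
Level 3: GA, QK, YM

CV, DT, JC, UN, WP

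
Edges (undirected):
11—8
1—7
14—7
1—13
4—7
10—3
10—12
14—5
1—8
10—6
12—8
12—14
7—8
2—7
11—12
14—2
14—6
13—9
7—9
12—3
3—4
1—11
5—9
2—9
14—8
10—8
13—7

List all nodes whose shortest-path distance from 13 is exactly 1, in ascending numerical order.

1, 7, 9

Level 0: 13
Level 1: 1, 7, 9
Level 2: 2, 4, 5, 8, 11, 14
Level 3: 3, 6, 10, 12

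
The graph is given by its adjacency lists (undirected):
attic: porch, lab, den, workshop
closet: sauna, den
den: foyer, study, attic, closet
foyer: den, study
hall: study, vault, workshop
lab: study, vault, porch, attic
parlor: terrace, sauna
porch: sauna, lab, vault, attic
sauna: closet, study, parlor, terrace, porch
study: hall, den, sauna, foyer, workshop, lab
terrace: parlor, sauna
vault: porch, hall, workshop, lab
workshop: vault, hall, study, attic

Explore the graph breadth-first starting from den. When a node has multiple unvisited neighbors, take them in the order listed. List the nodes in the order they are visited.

Visit den; enqueue foyer, study, attic, closet → queue [foyer, study, attic, closet]
Visit foyer → queue [study, attic, closet]
Visit study; enqueue hall, sauna, workshop, lab → queue [attic, closet, hall, sauna, workshop, lab]
Visit attic; enqueue porch → queue [closet, hall, sauna, workshop, lab, porch]
Visit closet → queue [hall, sauna, workshop, lab, porch]
Visit hall; enqueue vault → queue [sauna, workshop, lab, porch, vault]
Visit sauna; enqueue parlor, terrace → queue [workshop, lab, porch, vault, parlor, terrace]
Visit workshop → queue [lab, porch, vault, parlor, terrace]
Visit lab → queue [porch, vault, parlor, terrace]
Visit porch → queue [vault, parlor, terrace]
Visit vault → queue [parlor, terrace]
Visit parlor → queue [terrace]
Visit terrace → queue []

den, foyer, study, attic, closet, hall, sauna, workshop, lab, porch, vault, parlor, terrace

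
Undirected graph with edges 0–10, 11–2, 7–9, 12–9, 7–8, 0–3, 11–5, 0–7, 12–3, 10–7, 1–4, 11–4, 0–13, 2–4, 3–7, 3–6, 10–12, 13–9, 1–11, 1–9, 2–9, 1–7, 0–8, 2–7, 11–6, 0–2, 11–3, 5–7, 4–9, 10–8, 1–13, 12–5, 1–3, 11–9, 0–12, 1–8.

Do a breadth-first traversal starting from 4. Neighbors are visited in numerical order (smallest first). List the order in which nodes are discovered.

Visit 4; enqueue 1, 2, 9, 11 → queue [1, 2, 9, 11]
Visit 1; enqueue 3, 7, 8, 13 → queue [2, 9, 11, 3, 7, 8, 13]
Visit 2; enqueue 0 → queue [9, 11, 3, 7, 8, 13, 0]
Visit 9; enqueue 12 → queue [11, 3, 7, 8, 13, 0, 12]
Visit 11; enqueue 5, 6 → queue [3, 7, 8, 13, 0, 12, 5, 6]
Visit 3 → queue [7, 8, 13, 0, 12, 5, 6]
Visit 7; enqueue 10 → queue [8, 13, 0, 12, 5, 6, 10]
Visit 8 → queue [13, 0, 12, 5, 6, 10]
Visit 13 → queue [0, 12, 5, 6, 10]
Visit 0 → queue [12, 5, 6, 10]
Visit 12 → queue [5, 6, 10]
Visit 5 → queue [6, 10]
Visit 6 → queue [10]
Visit 10 → queue []

4, 1, 2, 9, 11, 3, 7, 8, 13, 0, 12, 5, 6, 10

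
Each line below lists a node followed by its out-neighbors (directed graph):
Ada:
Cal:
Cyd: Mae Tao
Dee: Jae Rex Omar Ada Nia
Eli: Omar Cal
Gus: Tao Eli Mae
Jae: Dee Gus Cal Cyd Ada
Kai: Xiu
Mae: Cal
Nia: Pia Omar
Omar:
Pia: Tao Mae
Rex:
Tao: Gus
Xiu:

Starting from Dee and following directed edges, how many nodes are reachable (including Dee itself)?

13

BFS from Dee visits: Dee, Jae, Rex, Omar, Ada, Nia, Gus, Cal, Cyd, Pia, Tao, Eli, Mae
Reachable nodes: 13 of 15 total.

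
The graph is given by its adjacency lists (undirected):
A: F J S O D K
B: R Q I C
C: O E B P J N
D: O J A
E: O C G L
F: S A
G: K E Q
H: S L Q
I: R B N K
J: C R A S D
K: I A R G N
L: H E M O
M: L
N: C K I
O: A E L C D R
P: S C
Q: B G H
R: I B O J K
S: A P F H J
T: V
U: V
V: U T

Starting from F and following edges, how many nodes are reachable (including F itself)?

19

BFS from F visits: F, S, A, P, J, H, O, K, D, C, R, Q, L, E, N, I, G, B, M
Reachable nodes: 19 of 22 total.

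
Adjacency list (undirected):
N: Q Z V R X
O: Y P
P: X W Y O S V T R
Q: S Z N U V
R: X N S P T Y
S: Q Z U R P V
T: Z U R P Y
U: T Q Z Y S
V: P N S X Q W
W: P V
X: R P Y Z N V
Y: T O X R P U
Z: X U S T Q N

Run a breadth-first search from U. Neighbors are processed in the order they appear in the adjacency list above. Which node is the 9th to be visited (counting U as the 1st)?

Visit U; enqueue T, Q, Z, Y, S → queue [T, Q, Z, Y, S]
Visit T; enqueue R, P → queue [Q, Z, Y, S, R, P]
Visit Q; enqueue N, V → queue [Z, Y, S, R, P, N, V]
Visit Z; enqueue X → queue [Y, S, R, P, N, V, X]
Visit Y; enqueue O → queue [S, R, P, N, V, X, O]
Visit S → queue [R, P, N, V, X, O]
Visit R → queue [P, N, V, X, O]
Visit P; enqueue W → queue [N, V, X, O, W]
Visit N → queue [V, X, O, W]
Visit V → queue [X, O, W]
Visit X → queue [O, W]
Visit O → queue [W]
Visit W → queue []

Visit order: U, T, Q, Z, Y, S, R, P, N, V, X, O, W

N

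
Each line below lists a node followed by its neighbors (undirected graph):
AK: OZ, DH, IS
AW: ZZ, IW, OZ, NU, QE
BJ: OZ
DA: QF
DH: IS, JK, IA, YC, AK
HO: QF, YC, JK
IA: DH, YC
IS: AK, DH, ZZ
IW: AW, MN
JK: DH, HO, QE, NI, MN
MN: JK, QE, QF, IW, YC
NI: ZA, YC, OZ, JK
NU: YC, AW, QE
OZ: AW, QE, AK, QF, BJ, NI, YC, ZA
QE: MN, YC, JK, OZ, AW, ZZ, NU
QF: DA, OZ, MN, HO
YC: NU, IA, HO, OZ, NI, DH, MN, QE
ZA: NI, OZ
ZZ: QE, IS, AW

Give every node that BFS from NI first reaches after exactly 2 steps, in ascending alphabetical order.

AK, AW, BJ, DH, HO, IA, MN, NU, QE, QF

Level 0: NI
Level 1: JK, OZ, YC, ZA
Level 2: AK, AW, BJ, DH, HO, IA, MN, NU, QE, QF
Level 3: DA, IS, IW, ZZ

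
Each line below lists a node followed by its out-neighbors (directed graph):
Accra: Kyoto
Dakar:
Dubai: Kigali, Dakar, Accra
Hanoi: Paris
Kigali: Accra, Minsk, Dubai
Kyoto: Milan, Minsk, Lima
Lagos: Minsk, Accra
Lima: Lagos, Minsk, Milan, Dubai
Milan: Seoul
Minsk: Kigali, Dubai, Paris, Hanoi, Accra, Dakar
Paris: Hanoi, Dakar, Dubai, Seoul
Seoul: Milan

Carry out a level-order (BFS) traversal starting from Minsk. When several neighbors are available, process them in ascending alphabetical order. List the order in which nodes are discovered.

Visit Minsk; enqueue Accra, Dakar, Dubai, Hanoi, Kigali, Paris → queue [Accra, Dakar, Dubai, Hanoi, Kigali, Paris]
Visit Accra; enqueue Kyoto → queue [Dakar, Dubai, Hanoi, Kigali, Paris, Kyoto]
Visit Dakar → queue [Dubai, Hanoi, Kigali, Paris, Kyoto]
Visit Dubai → queue [Hanoi, Kigali, Paris, Kyoto]
Visit Hanoi → queue [Kigali, Paris, Kyoto]
Visit Kigali → queue [Paris, Kyoto]
Visit Paris; enqueue Seoul → queue [Kyoto, Seoul]
Visit Kyoto; enqueue Lima, Milan → queue [Seoul, Lima, Milan]
Visit Seoul → queue [Lima, Milan]
Visit Lima; enqueue Lagos → queue [Milan, Lagos]
Visit Milan → queue [Lagos]
Visit Lagos → queue []

Minsk, Accra, Dakar, Dubai, Hanoi, Kigali, Paris, Kyoto, Seoul, Lima, Milan, Lagos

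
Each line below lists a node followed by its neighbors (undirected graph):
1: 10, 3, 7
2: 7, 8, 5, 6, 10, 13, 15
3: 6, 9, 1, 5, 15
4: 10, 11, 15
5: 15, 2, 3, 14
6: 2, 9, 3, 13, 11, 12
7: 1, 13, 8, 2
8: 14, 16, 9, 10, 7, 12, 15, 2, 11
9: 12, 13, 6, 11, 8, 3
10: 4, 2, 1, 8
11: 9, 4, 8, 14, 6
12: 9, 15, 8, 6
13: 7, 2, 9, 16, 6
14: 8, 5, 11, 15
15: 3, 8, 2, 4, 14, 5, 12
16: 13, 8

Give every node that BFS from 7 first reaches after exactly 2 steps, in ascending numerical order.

3, 5, 6, 9, 10, 11, 12, 14, 15, 16

Level 0: 7
Level 1: 1, 2, 8, 13
Level 2: 3, 5, 6, 9, 10, 11, 12, 14, 15, 16
Level 3: 4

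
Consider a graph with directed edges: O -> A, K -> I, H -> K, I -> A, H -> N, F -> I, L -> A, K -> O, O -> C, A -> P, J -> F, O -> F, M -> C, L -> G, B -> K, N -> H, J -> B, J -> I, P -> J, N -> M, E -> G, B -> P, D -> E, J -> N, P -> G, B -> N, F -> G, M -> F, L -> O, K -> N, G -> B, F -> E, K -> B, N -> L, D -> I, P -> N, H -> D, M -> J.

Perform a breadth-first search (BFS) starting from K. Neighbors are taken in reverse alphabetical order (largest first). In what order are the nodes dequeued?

Visit K; enqueue O, N, I, B → queue [O, N, I, B]
Visit O; enqueue F, C, A → queue [N, I, B, F, C, A]
Visit N; enqueue M, L, H → queue [I, B, F, C, A, M, L, H]
Visit I → queue [B, F, C, A, M, L, H]
Visit B; enqueue P → queue [F, C, A, M, L, H, P]
Visit F; enqueue G, E → queue [C, A, M, L, H, P, G, E]
Visit C → queue [A, M, L, H, P, G, E]
Visit A → queue [M, L, H, P, G, E]
Visit M; enqueue J → queue [L, H, P, G, E, J]
Visit L → queue [H, P, G, E, J]
Visit H; enqueue D → queue [P, G, E, J, D]
Visit P → queue [G, E, J, D]
Visit G → queue [E, J, D]
Visit E → queue [J, D]
Visit J → queue [D]
Visit D → queue []

K O N I B F C A M L H P G E J D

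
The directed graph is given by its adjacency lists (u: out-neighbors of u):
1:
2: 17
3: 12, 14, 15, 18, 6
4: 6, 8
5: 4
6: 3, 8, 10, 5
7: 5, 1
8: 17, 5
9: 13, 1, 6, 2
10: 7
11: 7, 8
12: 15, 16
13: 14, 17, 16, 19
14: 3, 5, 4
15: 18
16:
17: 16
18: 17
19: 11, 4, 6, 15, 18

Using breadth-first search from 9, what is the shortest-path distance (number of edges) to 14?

2

Level 0: 9
Level 1: 1, 2, 6, 13
Level 2: 3, 5, 8, 10, 14, 16, 17, 19
Level 3: 4, 7, 11, 12, 15, 18
14 first appears at level 2.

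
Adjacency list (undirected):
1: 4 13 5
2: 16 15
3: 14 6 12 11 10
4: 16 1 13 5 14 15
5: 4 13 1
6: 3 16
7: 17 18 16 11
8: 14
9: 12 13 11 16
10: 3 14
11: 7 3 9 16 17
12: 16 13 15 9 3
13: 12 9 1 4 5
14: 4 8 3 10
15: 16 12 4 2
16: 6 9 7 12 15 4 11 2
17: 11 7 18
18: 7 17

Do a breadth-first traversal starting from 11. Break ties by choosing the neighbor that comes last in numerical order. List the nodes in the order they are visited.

11 -> 17 -> 16 -> 9 -> 7 -> 3 -> 18 -> 15 -> 12 -> 6 -> 4 -> 2 -> 13 -> 14 -> 10 -> 5 -> 1 -> 8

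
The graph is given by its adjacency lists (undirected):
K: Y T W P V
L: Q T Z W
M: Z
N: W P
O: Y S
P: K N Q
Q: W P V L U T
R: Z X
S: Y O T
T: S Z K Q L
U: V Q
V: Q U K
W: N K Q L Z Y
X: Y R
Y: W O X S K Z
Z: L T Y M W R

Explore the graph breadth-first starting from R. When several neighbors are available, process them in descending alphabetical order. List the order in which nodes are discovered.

Visit R; enqueue Z, X → queue [Z, X]
Visit Z; enqueue Y, W, T, M, L → queue [X, Y, W, T, M, L]
Visit X → queue [Y, W, T, M, L]
Visit Y; enqueue S, O, K → queue [W, T, M, L, S, O, K]
Visit W; enqueue Q, N → queue [T, M, L, S, O, K, Q, N]
Visit T → queue [M, L, S, O, K, Q, N]
Visit M → queue [L, S, O, K, Q, N]
Visit L → queue [S, O, K, Q, N]
Visit S → queue [O, K, Q, N]
Visit O → queue [K, Q, N]
Visit K; enqueue V, P → queue [Q, N, V, P]
Visit Q; enqueue U → queue [N, V, P, U]
Visit N → queue [V, P, U]
Visit V → queue [P, U]
Visit P → queue [U]
Visit U → queue []

R → Z → X → Y → W → T → M → L → S → O → K → Q → N → V → P → U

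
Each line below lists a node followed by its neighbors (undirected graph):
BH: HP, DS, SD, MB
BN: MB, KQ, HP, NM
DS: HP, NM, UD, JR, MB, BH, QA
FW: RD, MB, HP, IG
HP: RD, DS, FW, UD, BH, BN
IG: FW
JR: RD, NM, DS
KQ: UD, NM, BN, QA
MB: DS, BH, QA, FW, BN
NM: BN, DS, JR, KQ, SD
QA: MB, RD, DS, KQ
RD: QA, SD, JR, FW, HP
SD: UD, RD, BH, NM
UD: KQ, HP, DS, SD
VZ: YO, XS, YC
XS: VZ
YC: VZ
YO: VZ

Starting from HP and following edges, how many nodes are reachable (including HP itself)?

14

BFS from HP visits: HP, RD, DS, FW, UD, BH, BN, QA, SD, JR, NM, MB, IG, KQ
Reachable nodes: 14 of 18 total.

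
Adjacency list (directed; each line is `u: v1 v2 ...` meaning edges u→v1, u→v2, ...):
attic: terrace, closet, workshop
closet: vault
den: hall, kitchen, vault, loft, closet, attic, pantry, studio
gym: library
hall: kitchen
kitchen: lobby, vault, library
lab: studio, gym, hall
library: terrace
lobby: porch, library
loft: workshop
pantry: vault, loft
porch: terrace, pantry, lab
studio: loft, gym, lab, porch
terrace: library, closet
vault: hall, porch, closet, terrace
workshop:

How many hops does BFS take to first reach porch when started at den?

Level 0: den
Level 1: attic, closet, hall, kitchen, loft, pantry, studio, vault
Level 2: gym, lab, library, lobby, porch, terrace, workshop
porch first appears at level 2.

2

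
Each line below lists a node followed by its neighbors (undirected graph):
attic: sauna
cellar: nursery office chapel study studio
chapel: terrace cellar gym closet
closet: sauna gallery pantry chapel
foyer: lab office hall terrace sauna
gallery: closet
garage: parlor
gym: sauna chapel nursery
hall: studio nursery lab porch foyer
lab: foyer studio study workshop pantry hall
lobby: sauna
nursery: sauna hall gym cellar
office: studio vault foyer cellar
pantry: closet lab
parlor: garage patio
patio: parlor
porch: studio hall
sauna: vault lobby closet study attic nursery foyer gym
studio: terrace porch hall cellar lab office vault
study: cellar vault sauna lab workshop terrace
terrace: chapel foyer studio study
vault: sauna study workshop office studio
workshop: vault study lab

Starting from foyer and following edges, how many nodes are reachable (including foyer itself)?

20

BFS from foyer visits: foyer, terrace, sauna, office, lab, hall, study, studio, chapel, vault, nursery, lobby, gym, closet, attic, cellar, workshop, pantry, porch, gallery
Reachable nodes: 20 of 23 total.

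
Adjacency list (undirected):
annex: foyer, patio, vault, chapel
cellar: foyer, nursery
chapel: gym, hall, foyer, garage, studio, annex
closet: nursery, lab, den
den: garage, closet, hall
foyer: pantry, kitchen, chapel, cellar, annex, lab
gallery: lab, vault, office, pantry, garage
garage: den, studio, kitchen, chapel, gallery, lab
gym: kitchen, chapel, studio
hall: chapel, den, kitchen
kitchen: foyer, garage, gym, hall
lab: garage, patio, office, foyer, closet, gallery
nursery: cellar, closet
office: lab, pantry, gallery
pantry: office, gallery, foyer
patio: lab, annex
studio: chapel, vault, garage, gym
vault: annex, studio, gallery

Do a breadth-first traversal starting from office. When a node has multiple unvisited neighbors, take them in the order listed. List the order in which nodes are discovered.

office lab pantry gallery garage patio foyer closet vault den studio kitchen chapel annex cellar nursery hall gym

Visit office; enqueue lab, pantry, gallery → queue [lab, pantry, gallery]
Visit lab; enqueue garage, patio, foyer, closet → queue [pantry, gallery, garage, patio, foyer, closet]
Visit pantry → queue [gallery, garage, patio, foyer, closet]
Visit gallery; enqueue vault → queue [garage, patio, foyer, closet, vault]
Visit garage; enqueue den, studio, kitchen, chapel → queue [patio, foyer, closet, vault, den, studio, kitchen, chapel]
Visit patio; enqueue annex → queue [foyer, closet, vault, den, studio, kitchen, chapel, annex]
Visit foyer; enqueue cellar → queue [closet, vault, den, studio, kitchen, chapel, annex, cellar]
Visit closet; enqueue nursery → queue [vault, den, studio, kitchen, chapel, annex, cellar, nursery]
Visit vault → queue [den, studio, kitchen, chapel, annex, cellar, nursery]
Visit den; enqueue hall → queue [studio, kitchen, chapel, annex, cellar, nursery, hall]
Visit studio; enqueue gym → queue [kitchen, chapel, annex, cellar, nursery, hall, gym]
Visit kitchen → queue [chapel, annex, cellar, nursery, hall, gym]
Visit chapel → queue [annex, cellar, nursery, hall, gym]
Visit annex → queue [cellar, nursery, hall, gym]
Visit cellar → queue [nursery, hall, gym]
Visit nursery → queue [hall, gym]
Visit hall → queue [gym]
Visit gym → queue []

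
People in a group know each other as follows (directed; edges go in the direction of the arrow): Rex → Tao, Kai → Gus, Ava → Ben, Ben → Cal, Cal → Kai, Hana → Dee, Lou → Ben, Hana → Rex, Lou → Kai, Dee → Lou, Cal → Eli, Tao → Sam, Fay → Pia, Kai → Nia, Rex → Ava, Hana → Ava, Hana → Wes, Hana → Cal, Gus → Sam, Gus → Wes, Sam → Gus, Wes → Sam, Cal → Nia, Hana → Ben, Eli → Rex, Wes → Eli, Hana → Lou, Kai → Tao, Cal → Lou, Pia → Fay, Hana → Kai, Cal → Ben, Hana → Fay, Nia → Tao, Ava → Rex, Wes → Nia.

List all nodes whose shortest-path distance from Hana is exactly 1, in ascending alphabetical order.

Ava, Ben, Cal, Dee, Fay, Kai, Lou, Rex, Wes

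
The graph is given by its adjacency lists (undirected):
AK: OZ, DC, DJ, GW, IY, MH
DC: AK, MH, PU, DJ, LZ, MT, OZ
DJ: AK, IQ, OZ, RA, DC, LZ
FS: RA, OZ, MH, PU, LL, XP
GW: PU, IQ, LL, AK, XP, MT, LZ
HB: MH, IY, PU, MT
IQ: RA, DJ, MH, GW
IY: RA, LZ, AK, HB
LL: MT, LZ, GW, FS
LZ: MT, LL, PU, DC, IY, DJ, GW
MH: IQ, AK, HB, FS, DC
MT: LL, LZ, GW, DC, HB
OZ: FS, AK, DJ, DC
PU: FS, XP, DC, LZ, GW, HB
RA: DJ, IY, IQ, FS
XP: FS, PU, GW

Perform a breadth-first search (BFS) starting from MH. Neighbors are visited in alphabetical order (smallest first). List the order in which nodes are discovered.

Visit MH; enqueue AK, DC, FS, HB, IQ → queue [AK, DC, FS, HB, IQ]
Visit AK; enqueue DJ, GW, IY, OZ → queue [DC, FS, HB, IQ, DJ, GW, IY, OZ]
Visit DC; enqueue LZ, MT, PU → queue [FS, HB, IQ, DJ, GW, IY, OZ, LZ, MT, PU]
Visit FS; enqueue LL, RA, XP → queue [HB, IQ, DJ, GW, IY, OZ, LZ, MT, PU, LL, RA, XP]
Visit HB → queue [IQ, DJ, GW, IY, OZ, LZ, MT, PU, LL, RA, XP]
Visit IQ → queue [DJ, GW, IY, OZ, LZ, MT, PU, LL, RA, XP]
Visit DJ → queue [GW, IY, OZ, LZ, MT, PU, LL, RA, XP]
Visit GW → queue [IY, OZ, LZ, MT, PU, LL, RA, XP]
Visit IY → queue [OZ, LZ, MT, PU, LL, RA, XP]
Visit OZ → queue [LZ, MT, PU, LL, RA, XP]
Visit LZ → queue [MT, PU, LL, RA, XP]
Visit MT → queue [PU, LL, RA, XP]
Visit PU → queue [LL, RA, XP]
Visit LL → queue [RA, XP]
Visit RA → queue [XP]
Visit XP → queue []

MH, AK, DC, FS, HB, IQ, DJ, GW, IY, OZ, LZ, MT, PU, LL, RA, XP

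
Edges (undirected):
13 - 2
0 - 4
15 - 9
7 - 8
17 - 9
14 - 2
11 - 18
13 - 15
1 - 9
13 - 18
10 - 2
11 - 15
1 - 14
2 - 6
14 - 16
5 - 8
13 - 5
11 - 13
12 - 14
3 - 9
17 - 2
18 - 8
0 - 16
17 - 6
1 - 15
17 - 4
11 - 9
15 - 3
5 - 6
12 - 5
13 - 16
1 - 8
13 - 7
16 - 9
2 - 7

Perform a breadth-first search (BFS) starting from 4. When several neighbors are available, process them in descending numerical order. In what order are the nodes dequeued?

Visit 4; enqueue 17, 0 → queue [17, 0]
Visit 17; enqueue 9, 6, 2 → queue [0, 9, 6, 2]
Visit 0; enqueue 16 → queue [9, 6, 2, 16]
Visit 9; enqueue 15, 11, 3, 1 → queue [6, 2, 16, 15, 11, 3, 1]
Visit 6; enqueue 5 → queue [2, 16, 15, 11, 3, 1, 5]
Visit 2; enqueue 14, 13, 10, 7 → queue [16, 15, 11, 3, 1, 5, 14, 13, 10, 7]
Visit 16 → queue [15, 11, 3, 1, 5, 14, 13, 10, 7]
Visit 15 → queue [11, 3, 1, 5, 14, 13, 10, 7]
Visit 11; enqueue 18 → queue [3, 1, 5, 14, 13, 10, 7, 18]
Visit 3 → queue [1, 5, 14, 13, 10, 7, 18]
Visit 1; enqueue 8 → queue [5, 14, 13, 10, 7, 18, 8]
Visit 5; enqueue 12 → queue [14, 13, 10, 7, 18, 8, 12]
Visit 14 → queue [13, 10, 7, 18, 8, 12]
Visit 13 → queue [10, 7, 18, 8, 12]
Visit 10 → queue [7, 18, 8, 12]
Visit 7 → queue [18, 8, 12]
Visit 18 → queue [8, 12]
Visit 8 → queue [12]
Visit 12 → queue []

4, 17, 0, 9, 6, 2, 16, 15, 11, 3, 1, 5, 14, 13, 10, 7, 18, 8, 12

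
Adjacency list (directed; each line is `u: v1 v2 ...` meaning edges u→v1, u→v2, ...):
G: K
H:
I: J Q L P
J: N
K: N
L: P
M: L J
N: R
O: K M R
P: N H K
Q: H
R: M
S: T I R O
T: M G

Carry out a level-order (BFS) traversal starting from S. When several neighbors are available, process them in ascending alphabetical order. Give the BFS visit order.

S -> I -> O -> R -> T -> J -> L -> P -> Q -> K -> M -> G -> N -> H

Visit S; enqueue I, O, R, T → queue [I, O, R, T]
Visit I; enqueue J, L, P, Q → queue [O, R, T, J, L, P, Q]
Visit O; enqueue K, M → queue [R, T, J, L, P, Q, K, M]
Visit R → queue [T, J, L, P, Q, K, M]
Visit T; enqueue G → queue [J, L, P, Q, K, M, G]
Visit J; enqueue N → queue [L, P, Q, K, M, G, N]
Visit L → queue [P, Q, K, M, G, N]
Visit P; enqueue H → queue [Q, K, M, G, N, H]
Visit Q → queue [K, M, G, N, H]
Visit K → queue [M, G, N, H]
Visit M → queue [G, N, H]
Visit G → queue [N, H]
Visit N → queue [H]
Visit H → queue []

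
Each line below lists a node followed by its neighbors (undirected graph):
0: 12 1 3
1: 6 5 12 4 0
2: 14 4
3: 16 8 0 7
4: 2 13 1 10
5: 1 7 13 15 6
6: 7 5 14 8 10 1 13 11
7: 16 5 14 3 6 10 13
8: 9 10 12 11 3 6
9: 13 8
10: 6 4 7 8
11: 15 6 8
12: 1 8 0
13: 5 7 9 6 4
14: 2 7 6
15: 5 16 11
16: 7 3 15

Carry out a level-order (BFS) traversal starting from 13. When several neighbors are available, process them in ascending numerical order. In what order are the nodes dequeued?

Visit 13; enqueue 4, 5, 6, 7, 9 → queue [4, 5, 6, 7, 9]
Visit 4; enqueue 1, 2, 10 → queue [5, 6, 7, 9, 1, 2, 10]
Visit 5; enqueue 15 → queue [6, 7, 9, 1, 2, 10, 15]
Visit 6; enqueue 8, 11, 14 → queue [7, 9, 1, 2, 10, 15, 8, 11, 14]
Visit 7; enqueue 3, 16 → queue [9, 1, 2, 10, 15, 8, 11, 14, 3, 16]
Visit 9 → queue [1, 2, 10, 15, 8, 11, 14, 3, 16]
Visit 1; enqueue 0, 12 → queue [2, 10, 15, 8, 11, 14, 3, 16, 0, 12]
Visit 2 → queue [10, 15, 8, 11, 14, 3, 16, 0, 12]
Visit 10 → queue [15, 8, 11, 14, 3, 16, 0, 12]
Visit 15 → queue [8, 11, 14, 3, 16, 0, 12]
Visit 8 → queue [11, 14, 3, 16, 0, 12]
Visit 11 → queue [14, 3, 16, 0, 12]
Visit 14 → queue [3, 16, 0, 12]
Visit 3 → queue [16, 0, 12]
Visit 16 → queue [0, 12]
Visit 0 → queue [12]
Visit 12 → queue []

13, 4, 5, 6, 7, 9, 1, 2, 10, 15, 8, 11, 14, 3, 16, 0, 12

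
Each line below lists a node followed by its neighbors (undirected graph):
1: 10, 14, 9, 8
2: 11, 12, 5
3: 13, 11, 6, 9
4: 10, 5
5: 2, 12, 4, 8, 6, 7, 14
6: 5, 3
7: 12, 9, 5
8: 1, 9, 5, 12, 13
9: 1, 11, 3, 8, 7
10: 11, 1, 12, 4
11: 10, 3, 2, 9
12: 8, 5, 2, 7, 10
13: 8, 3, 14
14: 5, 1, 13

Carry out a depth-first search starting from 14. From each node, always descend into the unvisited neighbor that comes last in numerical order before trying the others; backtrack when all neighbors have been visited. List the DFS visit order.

14, 13, 8, 12, 10, 11, 9, 7, 5, 6, 3, 4, 2, 1

Visit 14
14 → 13
13 → 8
8 → 12
12 → 10
10 → 11
11 → 9
9 → 7
7 → 5
5 → 6
6 → 3
5 → 4
5 → 2
9 → 1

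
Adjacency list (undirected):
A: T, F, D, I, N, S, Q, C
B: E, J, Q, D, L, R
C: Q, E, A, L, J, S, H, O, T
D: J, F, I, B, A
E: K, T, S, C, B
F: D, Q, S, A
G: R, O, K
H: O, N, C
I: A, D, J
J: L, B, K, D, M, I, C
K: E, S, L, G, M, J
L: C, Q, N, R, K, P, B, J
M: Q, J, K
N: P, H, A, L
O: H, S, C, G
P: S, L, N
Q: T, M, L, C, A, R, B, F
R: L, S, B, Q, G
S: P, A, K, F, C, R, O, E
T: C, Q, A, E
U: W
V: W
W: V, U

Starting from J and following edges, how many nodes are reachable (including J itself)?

20

BFS from J visits: J, M, L, K, I, D, C, B, Q, R, P, N, S, G, E, A, F, T, O, H
Reachable nodes: 20 of 23 total.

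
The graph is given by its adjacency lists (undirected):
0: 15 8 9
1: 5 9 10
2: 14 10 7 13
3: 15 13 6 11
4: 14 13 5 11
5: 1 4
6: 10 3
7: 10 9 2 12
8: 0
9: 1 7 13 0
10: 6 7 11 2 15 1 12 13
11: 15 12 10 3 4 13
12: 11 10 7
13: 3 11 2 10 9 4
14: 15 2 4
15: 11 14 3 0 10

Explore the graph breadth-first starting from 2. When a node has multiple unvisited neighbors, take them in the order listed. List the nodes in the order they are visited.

2 14 10 7 13 15 4 6 11 1 12 9 3 0 5 8

Visit 2; enqueue 14, 10, 7, 13 → queue [14, 10, 7, 13]
Visit 14; enqueue 15, 4 → queue [10, 7, 13, 15, 4]
Visit 10; enqueue 6, 11, 1, 12 → queue [7, 13, 15, 4, 6, 11, 1, 12]
Visit 7; enqueue 9 → queue [13, 15, 4, 6, 11, 1, 12, 9]
Visit 13; enqueue 3 → queue [15, 4, 6, 11, 1, 12, 9, 3]
Visit 15; enqueue 0 → queue [4, 6, 11, 1, 12, 9, 3, 0]
Visit 4; enqueue 5 → queue [6, 11, 1, 12, 9, 3, 0, 5]
Visit 6 → queue [11, 1, 12, 9, 3, 0, 5]
Visit 11 → queue [1, 12, 9, 3, 0, 5]
Visit 1 → queue [12, 9, 3, 0, 5]
Visit 12 → queue [9, 3, 0, 5]
Visit 9 → queue [3, 0, 5]
Visit 3 → queue [0, 5]
Visit 0; enqueue 8 → queue [5, 8]
Visit 5 → queue [8]
Visit 8 → queue []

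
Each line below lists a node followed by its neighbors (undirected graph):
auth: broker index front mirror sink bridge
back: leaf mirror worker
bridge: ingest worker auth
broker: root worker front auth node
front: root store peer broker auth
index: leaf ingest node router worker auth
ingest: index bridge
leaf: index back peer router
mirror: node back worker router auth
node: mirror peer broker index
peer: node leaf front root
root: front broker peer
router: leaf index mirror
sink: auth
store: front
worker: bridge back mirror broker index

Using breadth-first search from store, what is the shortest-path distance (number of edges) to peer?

Level 0: store
Level 1: front
Level 2: auth, broker, peer, root
Level 3: bridge, index, leaf, mirror, node, sink, worker
Level 4: back, ingest, router
peer first appears at level 2.

2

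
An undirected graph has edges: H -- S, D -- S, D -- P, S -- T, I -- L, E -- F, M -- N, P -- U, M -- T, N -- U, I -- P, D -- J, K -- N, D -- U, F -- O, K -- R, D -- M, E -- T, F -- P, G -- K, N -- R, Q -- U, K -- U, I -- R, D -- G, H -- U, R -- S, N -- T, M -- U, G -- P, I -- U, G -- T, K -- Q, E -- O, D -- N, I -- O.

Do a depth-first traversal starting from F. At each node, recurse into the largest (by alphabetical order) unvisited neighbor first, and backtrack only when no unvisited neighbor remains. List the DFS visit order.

Visit F
F → P
P → U
U → Q
Q → K
K → R
R → S
S → T
T → N
N → M
M → D
D → J
D → G
T → E
E → O
O → I
I → L
S → H

F, P, U, Q, K, R, S, T, N, M, D, J, G, E, O, I, L, H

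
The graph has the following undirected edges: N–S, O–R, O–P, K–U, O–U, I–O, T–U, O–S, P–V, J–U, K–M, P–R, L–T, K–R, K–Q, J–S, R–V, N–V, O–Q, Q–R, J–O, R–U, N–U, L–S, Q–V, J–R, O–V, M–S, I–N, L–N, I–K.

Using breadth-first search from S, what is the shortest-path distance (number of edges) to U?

Level 0: S
Level 1: J, L, M, N, O
Level 2: I, K, P, Q, R, T, U, V
U first appears at level 2.

2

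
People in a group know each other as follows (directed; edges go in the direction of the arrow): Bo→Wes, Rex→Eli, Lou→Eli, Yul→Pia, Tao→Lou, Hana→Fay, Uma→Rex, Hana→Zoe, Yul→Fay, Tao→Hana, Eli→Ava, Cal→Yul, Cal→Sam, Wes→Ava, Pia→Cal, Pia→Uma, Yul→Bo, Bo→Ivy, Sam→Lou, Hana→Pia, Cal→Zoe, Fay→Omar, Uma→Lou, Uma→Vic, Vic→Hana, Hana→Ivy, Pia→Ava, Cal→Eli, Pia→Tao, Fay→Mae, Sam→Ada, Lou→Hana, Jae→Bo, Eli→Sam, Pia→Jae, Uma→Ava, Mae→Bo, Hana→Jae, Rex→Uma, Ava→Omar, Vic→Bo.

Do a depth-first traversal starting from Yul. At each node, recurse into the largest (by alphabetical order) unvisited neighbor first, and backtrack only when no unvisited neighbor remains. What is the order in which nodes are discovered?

Visit Yul
Yul → Pia
Pia → Uma
Uma → Vic
Vic → Hana
Hana → Zoe
Hana → Jae
Jae → Bo
Bo → Wes
Wes → Ava
Ava → Omar
Bo → Ivy
Hana → Fay
Fay → Mae
Uma → Rex
Rex → Eli
Eli → Sam
Sam → Lou
Sam → Ada
Pia → Tao
Pia → Cal

Yul → Pia → Uma → Vic → Hana → Zoe → Jae → Bo → Wes → Ava → Omar → Ivy → Fay → Mae → Rex → Eli → Sam → Lou → Ada → Tao → Cal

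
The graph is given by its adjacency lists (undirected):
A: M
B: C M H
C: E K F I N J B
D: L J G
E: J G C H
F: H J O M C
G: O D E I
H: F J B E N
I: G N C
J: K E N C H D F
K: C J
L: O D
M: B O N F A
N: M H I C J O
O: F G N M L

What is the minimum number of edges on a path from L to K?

3

Level 0: L
Level 1: D, O
Level 2: F, G, J, M, N
Level 3: A, B, C, E, H, I, K
K first appears at level 3.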